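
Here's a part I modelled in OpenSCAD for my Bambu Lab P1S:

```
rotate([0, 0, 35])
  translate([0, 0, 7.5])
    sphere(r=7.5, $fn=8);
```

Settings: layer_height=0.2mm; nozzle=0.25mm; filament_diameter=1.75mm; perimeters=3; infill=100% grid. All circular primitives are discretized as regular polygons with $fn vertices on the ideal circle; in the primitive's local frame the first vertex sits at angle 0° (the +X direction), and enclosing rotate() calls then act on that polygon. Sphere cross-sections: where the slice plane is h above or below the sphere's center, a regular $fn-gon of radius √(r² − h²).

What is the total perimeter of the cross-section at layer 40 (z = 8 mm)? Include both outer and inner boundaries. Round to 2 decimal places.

At z = 8 mm: the sphere: section is a regular 8-gon, circumradius = √(r²−h²) = √(7.5²−0.5²) = 7.483 (perimeter = 2·8·7.483·sin(180°/8) = 45.82 mm); (whole slice rotated 35° about Z — lengths, areas and connectivity unchanged). Overall, the cross-section is a single solid region. Total boundary length (outer) = 45.82 mm.

45.82 mm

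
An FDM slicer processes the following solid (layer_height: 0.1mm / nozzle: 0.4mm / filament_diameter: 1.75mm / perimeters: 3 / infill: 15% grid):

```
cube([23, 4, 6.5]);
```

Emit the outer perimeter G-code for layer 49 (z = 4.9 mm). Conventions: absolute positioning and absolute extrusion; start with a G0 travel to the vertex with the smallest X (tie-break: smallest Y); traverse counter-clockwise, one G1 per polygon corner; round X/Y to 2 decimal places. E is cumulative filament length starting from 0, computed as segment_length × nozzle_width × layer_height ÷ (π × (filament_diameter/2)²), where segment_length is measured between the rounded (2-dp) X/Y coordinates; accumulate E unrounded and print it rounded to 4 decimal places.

At z = 4.9 mm: the cube is present — its section is the full 23×4 rectangle. The outline is a single polygon with 4 vertices. Extrusion per mm of travel: 0.4 × 0.1 / (π × 0.875²) = 0.016630. Accumulating E over each segment gives final E = 0.8980.

G0 X0.00 Y0.00 Z4.90
G1 X23.00 Y0.00 E0.3825
G1 X23.00 Y4.00 E0.4490
G1 X0.00 Y4.00 E0.8315
G1 X0.00 Y0.00 E0.8980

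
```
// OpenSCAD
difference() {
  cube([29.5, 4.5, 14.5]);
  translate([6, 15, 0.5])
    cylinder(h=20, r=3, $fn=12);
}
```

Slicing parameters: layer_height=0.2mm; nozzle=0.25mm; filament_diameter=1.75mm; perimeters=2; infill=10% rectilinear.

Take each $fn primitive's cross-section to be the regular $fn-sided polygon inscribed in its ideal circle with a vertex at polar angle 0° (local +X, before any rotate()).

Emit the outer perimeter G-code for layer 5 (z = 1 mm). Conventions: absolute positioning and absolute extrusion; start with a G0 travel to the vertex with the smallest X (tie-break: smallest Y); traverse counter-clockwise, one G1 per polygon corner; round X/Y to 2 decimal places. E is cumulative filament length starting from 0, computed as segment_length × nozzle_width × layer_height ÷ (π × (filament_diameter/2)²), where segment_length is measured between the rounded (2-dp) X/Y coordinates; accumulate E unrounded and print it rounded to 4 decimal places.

At z = 1 mm: the cube is present — its section is the full 29.5×4.5 rectangle; the cylinder at (6, 15): section is a regular 12-gon, circumradius r=3; Taking the first minus the rest: starting from the 29.5×4.5 cube, the r=3 cylinder at (6, 15) misses the remaining region (no effect) — 1 connected region. The outline is a single polygon with 4 vertices. Extrusion per mm of travel: 0.25 × 0.2 / (π × 0.875²) = 0.020788. Accumulating E over each segment gives final E = 1.4136.

G0 X0.00 Y0.00 Z1.00
G1 X29.50 Y0.00 E0.6132
G1 X29.50 Y4.50 E0.7068
G1 X0.00 Y4.50 E1.3200
G1 X0.00 Y0.00 E1.4136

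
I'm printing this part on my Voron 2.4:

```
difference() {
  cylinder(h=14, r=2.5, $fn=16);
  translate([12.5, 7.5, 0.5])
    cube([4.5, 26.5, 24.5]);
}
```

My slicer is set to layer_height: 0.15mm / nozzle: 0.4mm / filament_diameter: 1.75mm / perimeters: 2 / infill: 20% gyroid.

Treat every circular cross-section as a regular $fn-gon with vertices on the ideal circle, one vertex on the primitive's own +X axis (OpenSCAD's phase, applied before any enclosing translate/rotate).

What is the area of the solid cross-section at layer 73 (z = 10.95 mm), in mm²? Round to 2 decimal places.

19.13 mm²

At z = 10.95 mm: the r=2.5 cylinder contributes a regular 16-gon of circumradius 2.5 (area = (16/2)·2.500²·sin(360°/16) = 19.13 mm²); the cube at (12.5, 7.5) (footprint 4.5×26.5) is included at this height (area 119.25 mm²); After the difference (first − rest): starting from the r=2.5 cylinder (19.13 mm²), the 4.5×26.5 cube at (12.5, 7.5) misses the remaining region (no effect) — area = 19.13 mm². Overall, the cross-section is a single solid region. Net area = 19.13 mm².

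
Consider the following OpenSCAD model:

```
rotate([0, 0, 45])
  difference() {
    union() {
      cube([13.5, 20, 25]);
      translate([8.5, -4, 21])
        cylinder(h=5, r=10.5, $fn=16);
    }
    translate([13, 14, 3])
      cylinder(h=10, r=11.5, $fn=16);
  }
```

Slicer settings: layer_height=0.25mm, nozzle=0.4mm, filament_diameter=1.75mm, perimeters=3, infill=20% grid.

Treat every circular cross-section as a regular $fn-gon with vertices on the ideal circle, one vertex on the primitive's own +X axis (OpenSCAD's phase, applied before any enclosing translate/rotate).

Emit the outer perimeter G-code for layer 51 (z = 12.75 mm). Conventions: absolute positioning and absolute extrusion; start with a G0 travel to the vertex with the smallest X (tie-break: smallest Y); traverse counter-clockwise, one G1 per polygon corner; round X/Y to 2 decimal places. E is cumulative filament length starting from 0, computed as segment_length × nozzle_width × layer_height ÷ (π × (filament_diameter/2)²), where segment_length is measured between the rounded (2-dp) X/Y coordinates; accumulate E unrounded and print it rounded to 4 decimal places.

At z = 12.75 mm: the cube is present — its section is the full 13.5×20 rectangle; the cylinder at (8.5, -4) is absent (z outside [21, 26]); Taking the union: only the 13.5×20 cube is present, so the union is just that shape — 1 connected region; the cylinder at (13, 14): section is a regular 16-gon, circumradius r=11.5; After the difference (first − rest): starting from the result so far, the r=11.5 cylinder at (13, 14) partially overlaps it — only the 174.76 mm² overlap (of its 404.88 mm²) is removed, clipping the outline — 1 connected region; (rotated 45° about Z; rotation is an isometry so areas/perimeters/island counts are preserved). The outline is a single polygon with 11 vertices. Extrusion per mm of travel: 0.4 × 0.25 / (π × 0.875²) = 0.041575. Accumulating E over each segment gives final E = 2.6778.

G0 X-14.14 Y14.14 Z12.75
G1 X0.00 Y0.00 E0.8314
G1 X9.55 Y9.55 E1.3929
G1 X7.71 Y11.38 E1.5008
G1 X7.42 Y10.96 E1.5220
G1 X3.69 Y8.47 E1.7084
G1 X-0.71 Y7.59 E1.8950
G1 X-5.11 Y8.47 E2.0816
G1 X-8.84 Y10.96 E2.2680
G1 X-11.33 Y14.69 E2.4545
G1 X-11.71 Y16.58 E2.5346
G1 X-14.14 Y14.14 E2.6778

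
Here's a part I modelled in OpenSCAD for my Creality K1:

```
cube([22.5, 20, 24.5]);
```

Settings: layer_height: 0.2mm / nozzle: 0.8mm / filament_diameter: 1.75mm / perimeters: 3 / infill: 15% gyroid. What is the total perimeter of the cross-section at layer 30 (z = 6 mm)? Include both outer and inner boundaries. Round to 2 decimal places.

85.00 mm

At z = 6 mm: the cube is present — its section is the full 22.5×20 rectangle (perimeter 85.00 mm). Overall, the cross-section is a single solid region. Total boundary length (outer) = 85.00 mm.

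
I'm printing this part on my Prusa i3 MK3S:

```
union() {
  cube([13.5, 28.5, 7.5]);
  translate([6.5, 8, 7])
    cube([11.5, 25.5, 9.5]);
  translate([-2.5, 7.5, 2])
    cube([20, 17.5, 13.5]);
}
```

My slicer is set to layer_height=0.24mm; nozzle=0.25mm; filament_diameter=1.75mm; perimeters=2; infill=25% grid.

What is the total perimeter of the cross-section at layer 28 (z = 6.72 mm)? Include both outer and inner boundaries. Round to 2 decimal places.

97.00 mm

At z = 6.72 mm: the cube (footprint 13.5×28.5) is included at this height (perimeter 84.00 mm); the cube at (6.5, 8) is absent (z outside [7, 16.5]); the 20×17.5 cube at (-2.5, 7.5) contributes its full rectangle (perimeter 75.00 mm); Taking the union: the regions partially overlap (shared area 236.25 mm²), so the edge portions inside another operand are dropped and the merged outline is re-measured after clipping — boundary = 97.00 mm. Overall, the cross-section is a single solid region. Total boundary length (outer) = 97.00 mm.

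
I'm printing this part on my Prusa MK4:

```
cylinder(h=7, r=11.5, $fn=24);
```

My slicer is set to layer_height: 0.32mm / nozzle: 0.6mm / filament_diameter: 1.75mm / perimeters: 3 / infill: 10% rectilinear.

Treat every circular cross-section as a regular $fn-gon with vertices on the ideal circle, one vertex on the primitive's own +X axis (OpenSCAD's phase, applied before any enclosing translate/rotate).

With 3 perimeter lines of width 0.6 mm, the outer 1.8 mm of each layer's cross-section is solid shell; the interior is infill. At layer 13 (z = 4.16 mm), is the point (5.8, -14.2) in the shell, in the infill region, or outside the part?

outside

At z = 4.16 mm: the cylinder: section is a regular 24-gon, circumradius r=11.5. Overall, the cross-section is a single solid region. The nearest boundary edge runs (2.98, -11.11)→(5.75, -9.96); distance from the point to it = 3.94 mm. The point is not inside any of the regions above, so it lies outside the cross-section (3.94 mm from the nearest boundary).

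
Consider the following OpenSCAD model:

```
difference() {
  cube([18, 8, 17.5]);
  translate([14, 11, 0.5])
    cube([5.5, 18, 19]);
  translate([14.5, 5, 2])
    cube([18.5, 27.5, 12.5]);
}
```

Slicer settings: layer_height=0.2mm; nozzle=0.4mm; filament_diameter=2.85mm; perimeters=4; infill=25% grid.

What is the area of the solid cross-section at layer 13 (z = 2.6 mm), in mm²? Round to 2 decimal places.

At z = 2.6 mm: the cube is present — its section is the full 18×8 rectangle (area 144.00 mm²); the cube at (14, 11) is present — its section is the full 5.5×18 rectangle (area 99.00 mm²); the cube at (14.5, 5) (footprint 18.5×27.5) is included at this height (area 508.75 mm²); Subtracting the remaining from the first: starting from the 18×8 cube (144.00 mm²), the 5.5×18 cube at (14, 11) misses the remaining region (no effect); the 18.5×27.5 cube at (14.5, 5) partially overlaps it — only the 10.50 mm² overlap (of its 508.75 mm²) is removed, clipping the outline — area = 133.50 mm². Overall, the cross-section is a single solid region. Net area = 133.50 mm².

133.50 mm²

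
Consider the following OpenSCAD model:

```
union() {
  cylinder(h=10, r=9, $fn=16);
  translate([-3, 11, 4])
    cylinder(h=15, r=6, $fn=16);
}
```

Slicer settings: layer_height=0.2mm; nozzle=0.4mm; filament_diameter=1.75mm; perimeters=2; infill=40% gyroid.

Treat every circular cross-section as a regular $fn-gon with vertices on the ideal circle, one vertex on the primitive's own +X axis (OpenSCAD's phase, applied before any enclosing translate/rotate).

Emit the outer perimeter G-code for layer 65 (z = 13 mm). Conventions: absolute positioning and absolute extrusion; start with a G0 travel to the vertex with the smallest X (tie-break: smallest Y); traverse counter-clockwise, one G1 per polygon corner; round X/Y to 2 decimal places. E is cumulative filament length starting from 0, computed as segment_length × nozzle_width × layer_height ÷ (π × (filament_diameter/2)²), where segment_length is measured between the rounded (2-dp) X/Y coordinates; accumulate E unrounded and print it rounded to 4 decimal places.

At z = 13 mm: the cylinder is absent (z outside [0, 10]); the r=6 cylinder at (-3, 11) gives a regular 16-gon of circumradius 6 (constant along its height); Taking the union: only the r=6 cylinder at (-3, 11) is present, so the union is just that shape — 1 connected region. The outline is a single polygon with 16 vertices. Extrusion per mm of travel: 0.4 × 0.2 / (π × 0.875²) = 0.033260. Accumulating E over each segment gives final E = 1.2455.

G0 X-9.00 Y11.00 Z13.00
G1 X-8.54 Y8.70 E0.0780
G1 X-7.24 Y6.76 E0.1557
G1 X-5.30 Y5.46 E0.2334
G1 X-3.00 Y5.00 E0.3114
G1 X-0.70 Y5.46 E0.3894
G1 X1.24 Y6.76 E0.4671
G1 X2.54 Y8.70 E0.5447
G1 X3.00 Y11.00 E0.6227
G1 X2.54 Y13.30 E0.7008
G1 X1.24 Y15.24 E0.7784
G1 X-0.70 Y16.54 E0.8561
G1 X-3.00 Y17.00 E0.9341
G1 X-5.30 Y16.54 E1.0121
G1 X-7.24 Y15.24 E1.0898
G1 X-8.54 Y13.30 E1.1675
G1 X-9.00 Y11.00 E1.2455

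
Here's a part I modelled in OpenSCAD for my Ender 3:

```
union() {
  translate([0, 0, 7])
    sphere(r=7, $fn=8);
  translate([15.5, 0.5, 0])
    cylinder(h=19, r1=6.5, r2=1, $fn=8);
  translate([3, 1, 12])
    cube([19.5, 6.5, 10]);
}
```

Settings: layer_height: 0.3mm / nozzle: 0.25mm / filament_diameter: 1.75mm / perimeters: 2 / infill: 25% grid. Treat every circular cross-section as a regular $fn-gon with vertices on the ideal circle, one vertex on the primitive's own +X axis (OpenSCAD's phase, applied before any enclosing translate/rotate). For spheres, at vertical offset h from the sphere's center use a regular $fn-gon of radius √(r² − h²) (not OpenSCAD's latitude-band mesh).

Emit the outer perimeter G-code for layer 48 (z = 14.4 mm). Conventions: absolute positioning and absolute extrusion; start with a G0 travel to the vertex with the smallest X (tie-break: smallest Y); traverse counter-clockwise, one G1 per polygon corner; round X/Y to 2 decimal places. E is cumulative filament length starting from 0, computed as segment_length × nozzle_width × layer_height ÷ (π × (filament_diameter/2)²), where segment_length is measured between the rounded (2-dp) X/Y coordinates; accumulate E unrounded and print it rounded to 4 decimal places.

At z = 14.4 mm: the sphere is not intersected at this z (|z−center|=7.400 > r=7); the cone at (15.5, 0.5) (r1=6.5→r2=1) has section circumradius 2.332 here — a regular 8-gon; the cube at (3, 1) (footprint 19.5×6.5) is included at this height; Combining (union): the regions partially overlap (shared area 5.46 mm²), so overlapping operands fuse into one piece — 1 connected region. The outline is a single polygon with 11 vertices. Extrusion per mm of travel: 0.25 × 0.3 / (π × 0.875²) = 0.031181. Accumulating E over each segment gives final E = 1.7456.

G0 X3.00 Y1.00 Z14.40
G1 X13.38 Y1.00 E0.3237
G1 X13.17 Y0.50 E0.3406
G1 X13.85 Y-1.15 E0.3962
G1 X15.50 Y-1.83 E0.4519
G1 X17.15 Y-1.15 E0.5075
G1 X17.83 Y0.50 E0.5632
G1 X17.62 Y1.00 E0.5801
G1 X22.50 Y1.00 E0.7322
G1 X22.50 Y7.50 E0.9349
G1 X3.00 Y7.50 E1.5430
G1 X3.00 Y1.00 E1.7456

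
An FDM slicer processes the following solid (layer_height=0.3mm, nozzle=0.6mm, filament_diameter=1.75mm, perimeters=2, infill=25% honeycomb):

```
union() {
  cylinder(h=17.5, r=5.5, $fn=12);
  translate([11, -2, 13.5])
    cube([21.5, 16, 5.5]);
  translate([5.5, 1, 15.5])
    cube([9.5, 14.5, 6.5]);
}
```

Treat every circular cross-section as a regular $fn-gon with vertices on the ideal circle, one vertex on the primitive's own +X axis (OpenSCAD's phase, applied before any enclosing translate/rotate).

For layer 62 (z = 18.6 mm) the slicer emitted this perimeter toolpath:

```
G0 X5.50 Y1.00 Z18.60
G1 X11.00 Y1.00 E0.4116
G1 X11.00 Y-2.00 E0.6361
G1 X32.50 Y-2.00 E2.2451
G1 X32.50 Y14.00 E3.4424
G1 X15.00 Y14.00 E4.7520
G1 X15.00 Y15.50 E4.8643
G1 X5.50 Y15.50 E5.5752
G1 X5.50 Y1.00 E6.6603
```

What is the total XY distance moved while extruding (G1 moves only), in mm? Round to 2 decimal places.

Sum the Euclidean lengths of each G1 segment: total = 89.00 mm.

89.00 mm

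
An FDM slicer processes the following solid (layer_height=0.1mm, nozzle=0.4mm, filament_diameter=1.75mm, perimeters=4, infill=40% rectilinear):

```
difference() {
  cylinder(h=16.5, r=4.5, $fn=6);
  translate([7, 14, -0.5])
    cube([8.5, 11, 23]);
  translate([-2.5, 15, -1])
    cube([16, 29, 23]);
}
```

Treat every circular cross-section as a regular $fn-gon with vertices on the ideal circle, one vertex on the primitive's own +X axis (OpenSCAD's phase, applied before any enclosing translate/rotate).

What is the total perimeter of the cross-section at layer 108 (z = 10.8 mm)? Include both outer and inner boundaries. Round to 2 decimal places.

At z = 10.8 mm: the r=4.5 cylinder gives a regular 6-gon of circumradius 4.5 (constant along its height) (perimeter = 2·6·4.500·sin(180°/6) = 27.00 mm); the 8.5×11 cube at (7, 14) contributes its full rectangle (perimeter 39.00 mm); the 16×29 cube at (-2.5, 15) contributes its full rectangle (perimeter 90.00 mm); Subtracting the remaining from the first: starting from the r=4.5 cylinder, the 8.5×11 cube at (7, 14) misses the remaining region (no effect); the 16×29 cube at (-2.5, 15) misses the remaining region (no effect) — boundary = 27.00 mm. Overall, the cross-section is a single solid region. Total boundary length (outer) = 27.00 mm.

27.00 mm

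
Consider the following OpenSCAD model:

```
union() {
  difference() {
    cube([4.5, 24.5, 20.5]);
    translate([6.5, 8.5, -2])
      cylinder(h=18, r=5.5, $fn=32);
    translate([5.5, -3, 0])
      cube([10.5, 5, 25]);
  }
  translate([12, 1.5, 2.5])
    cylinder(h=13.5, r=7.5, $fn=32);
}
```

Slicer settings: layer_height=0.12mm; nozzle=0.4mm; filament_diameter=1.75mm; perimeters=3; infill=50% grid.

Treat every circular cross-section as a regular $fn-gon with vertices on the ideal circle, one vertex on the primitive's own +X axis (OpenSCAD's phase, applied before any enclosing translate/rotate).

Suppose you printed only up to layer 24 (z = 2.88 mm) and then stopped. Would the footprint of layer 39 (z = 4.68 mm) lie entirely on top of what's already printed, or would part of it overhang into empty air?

entirely on top

Compare the two slices. At z = 2.88: the cube (footprint 4.5×24.5) is included at this height (area 110.25 mm²); the r=5.5 cylinder at (6.5, 8.5) gives a regular 32-gon of circumradius 5.5 (constant along its height) (area = (32/2)·5.500²·sin(360°/32) = 94.42 mm²); the cube at (5.5, -3) (footprint 10.5×5) is included at this height (area 52.50 mm²); Subtracting the remaining from the first: starting from the 4.5×24.5 cube (110.25 mm²), the r=5.5 cylinder at (6.5, 8.5) partially overlaps it — only the 25.78 mm² overlap (of its 94.42 mm²) is removed, clipping the outline; the 10.5×5 cube at (5.5, -3) misses the remaining region (no effect) — area = 84.47 mm²; the cylinder at (12, 1.5): section is a regular 32-gon, circumradius r=7.5 (area = (32/2)·7.500²·sin(360°/32) = 175.58 mm²); Taking the union: the 2 present regions are separate (no shared area or edge), so areas and boundary lengths simply add and each stays a separate island — area = 260.05 mm². At z = 4.68: the 4.5×24.5 cube contributes its full rectangle (area 110.25 mm²); the r=5.5 cylinder at (6.5, 8.5) contributes a regular 32-gon of circumradius 5.5 (area = (32/2)·5.500²·sin(360°/32) = 94.42 mm²); the cube at (5.5, -3) is present — its section is the full 10.5×5 rectangle (area 52.50 mm²); Taking the first minus the rest: starting from the 4.5×24.5 cube (110.25 mm²), the r=5.5 cylinder at (6.5, 8.5) partially overlaps it — only the 25.78 mm² overlap (of its 94.42 mm²) is removed, clipping the outline; the 10.5×5 cube at (5.5, -3) misses the remaining region (no effect) — area = 84.47 mm²; the r=7.5 cylinder at (12, 1.5) gives a regular 32-gon of circumradius 7.5 (constant along its height) (area = (32/2)·7.500²·sin(360°/32) = 175.58 mm²); Combining (union): the 2 present regions are separate (no shared area or edge), so areas and boundary lengths simply add and each stays a separate island — area = 260.05 mm². Checking containment: the cross-section at z = 4.68 is a subset of the cross-section at z = 2.88.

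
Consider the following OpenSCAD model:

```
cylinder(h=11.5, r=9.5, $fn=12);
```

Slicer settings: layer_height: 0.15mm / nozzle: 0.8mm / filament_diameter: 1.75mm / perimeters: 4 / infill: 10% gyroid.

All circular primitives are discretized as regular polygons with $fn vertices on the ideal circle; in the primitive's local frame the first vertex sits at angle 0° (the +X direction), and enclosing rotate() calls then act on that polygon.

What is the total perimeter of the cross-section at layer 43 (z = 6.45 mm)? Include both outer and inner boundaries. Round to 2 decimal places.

59.01 mm

At z = 6.45 mm: the r=9.5 cylinder gives a regular 12-gon of circumradius 9.5 (constant along its height) (perimeter = 2·12·9.500·sin(180°/12) = 59.01 mm). Overall, the cross-section is a single solid region. Total boundary length (outer) = 59.01 mm.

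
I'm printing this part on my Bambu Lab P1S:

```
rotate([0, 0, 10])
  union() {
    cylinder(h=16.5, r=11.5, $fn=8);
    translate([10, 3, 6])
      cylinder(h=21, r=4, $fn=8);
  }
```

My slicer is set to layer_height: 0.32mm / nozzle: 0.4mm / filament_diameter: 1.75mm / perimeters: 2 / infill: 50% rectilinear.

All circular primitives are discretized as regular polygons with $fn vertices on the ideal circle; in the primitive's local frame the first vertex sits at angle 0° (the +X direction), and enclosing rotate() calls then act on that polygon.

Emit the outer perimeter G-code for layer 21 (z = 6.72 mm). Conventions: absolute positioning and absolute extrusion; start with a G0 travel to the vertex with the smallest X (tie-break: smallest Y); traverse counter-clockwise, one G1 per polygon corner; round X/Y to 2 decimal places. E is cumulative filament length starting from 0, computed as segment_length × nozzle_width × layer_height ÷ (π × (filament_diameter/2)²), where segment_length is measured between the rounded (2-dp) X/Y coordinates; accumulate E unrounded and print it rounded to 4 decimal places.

G0 X-11.33 Y-2.00 Z6.72
G1 X-6.60 Y-9.42 E0.4683
G1 X2.00 Y-11.33 E0.9371
G1 X9.42 Y-6.60 E1.4054
G1 X11.22 Y1.51 E1.8474
G1 X12.60 Y2.40 E1.9348
G1 X13.27 Y5.39 E2.0979
G1 X11.62 Y7.97 E2.2609
G1 X8.63 Y8.63 E2.4238
G1 X7.54 Y7.94 E2.4925
G1 X6.60 Y9.42 E2.5858
G1 X-2.00 Y11.33 E3.0546
G1 X-9.42 Y6.60 E3.5228
G1 X-11.33 Y-2.00 E3.9917

At z = 6.72 mm: the r=11.5 cylinder contributes a regular 8-gon of circumradius 11.5; the cylinder at (10, 3): section is a regular 8-gon, circumradius r=4; Merging all regions: the regions partially overlap (shared area 24.32 mm²), so overlapping operands fuse into one piece — 1 connected region; (rotated 10° about Z; rotation is an isometry so areas/perimeters/island counts are preserved). The outline is a single polygon with 13 vertices. Extrusion per mm of travel: 0.4 × 0.32 / (π × 0.875²) = 0.053216. Accumulating E over each segment gives final E = 3.9917.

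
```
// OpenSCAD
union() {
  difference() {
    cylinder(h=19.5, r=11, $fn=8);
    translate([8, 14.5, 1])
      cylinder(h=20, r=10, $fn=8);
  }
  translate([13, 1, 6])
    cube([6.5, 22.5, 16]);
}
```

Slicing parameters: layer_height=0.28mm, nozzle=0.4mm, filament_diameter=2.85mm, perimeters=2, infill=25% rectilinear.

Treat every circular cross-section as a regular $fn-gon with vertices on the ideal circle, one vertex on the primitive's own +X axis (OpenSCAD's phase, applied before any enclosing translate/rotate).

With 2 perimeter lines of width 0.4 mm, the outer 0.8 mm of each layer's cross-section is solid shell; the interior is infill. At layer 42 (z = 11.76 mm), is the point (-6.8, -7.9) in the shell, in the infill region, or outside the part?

shell

At z = 11.76 mm: the cylinder: section is a regular 8-gon, circumradius r=11; the r=10 cylinder at (8, 14.5) gives a regular 8-gon of circumradius 10 (constant along its height); After the difference (first − rest): starting from the r=11 cylinder, the r=10 cylinder at (8, 14.5) partially overlaps it — only the 26.22 mm² overlap (of its 282.84 mm²) is removed, clipping the outline — 1 connected region; the cube at (13, 1) is present — its section is the full 6.5×22.5 rectangle; Taking the union: the 2 present regions are separate (no shared area or edge), so areas and boundary lengths simply add and each stays a separate island — 2 connected regions. Overall, the cross-section has 2 separate islands. The nearest boundary edge runs (-0.00, -11.00)→(-7.78, -7.78); distance from the point to it = 0.26 mm. (Shell/infill is judged within the island containing the point — the largest one.) The point is inside the cross-section, 0.26 mm from the nearest boundary — within the 0.8 mm shell band (2 × 0.4).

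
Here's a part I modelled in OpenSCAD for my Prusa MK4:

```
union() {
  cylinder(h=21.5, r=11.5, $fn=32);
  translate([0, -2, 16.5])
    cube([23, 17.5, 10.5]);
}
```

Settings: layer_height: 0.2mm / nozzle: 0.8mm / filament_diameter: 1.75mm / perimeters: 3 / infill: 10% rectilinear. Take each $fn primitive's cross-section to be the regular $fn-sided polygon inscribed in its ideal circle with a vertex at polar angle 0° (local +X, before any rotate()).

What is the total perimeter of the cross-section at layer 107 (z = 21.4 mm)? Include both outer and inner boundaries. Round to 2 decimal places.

At z = 21.4 mm: the r=11.5 cylinder contributes a regular 32-gon of circumradius 11.5 (perimeter = 2·32·11.500·sin(180°/32) = 72.14 mm); the cube at (0, -2) (footprint 23×17.5) is included at this height (perimeter 81.00 mm); Merging all regions: the regions partially overlap (shared area 126.01 mm²), so the edge portions inside another operand are dropped and the merged outline is re-measured after clipping — boundary = 108.29 mm. Overall, the cross-section is a single solid region. Total boundary length (outer) = 108.29 mm.

108.29 mm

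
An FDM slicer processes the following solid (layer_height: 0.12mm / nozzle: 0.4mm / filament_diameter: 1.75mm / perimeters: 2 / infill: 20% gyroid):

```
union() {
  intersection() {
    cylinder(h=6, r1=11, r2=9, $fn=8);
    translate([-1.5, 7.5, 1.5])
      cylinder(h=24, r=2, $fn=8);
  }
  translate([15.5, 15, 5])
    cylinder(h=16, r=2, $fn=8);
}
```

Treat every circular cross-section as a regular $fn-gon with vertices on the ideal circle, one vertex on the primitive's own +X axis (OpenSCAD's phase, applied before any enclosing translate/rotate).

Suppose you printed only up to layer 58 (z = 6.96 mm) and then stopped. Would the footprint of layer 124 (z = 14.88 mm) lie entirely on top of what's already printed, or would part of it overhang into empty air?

Compare the two slices. At z = 6.96: the cone is not intersected at this z (z outside [0, 6]); the cylinder at (-1.5, 7.5): section is a regular 8-gon, circumradius r=2 (area = (8/2)·2.000²·sin(360°/8) = 11.31 mm²); After intersecting: at least one operand is absent at this height, so nothing remains; the r=2 cylinder at (15.5, 15) contributes a regular 8-gon of circumradius 2 (area = (8/2)·2.000²·sin(360°/8) = 11.31 mm²); Combining (union): only the r=2 cylinder at (15.5, 15) is present, so the union is just that shape — area = 11.31 mm². At z = 14.88: the cone is not intersected at this z (z outside [0, 6]); the r=2 cylinder at (-1.5, 7.5) contributes a regular 8-gon of circumradius 2 (area = (8/2)·2.000²·sin(360°/8) = 11.31 mm²); After intersecting: at least one operand is absent at this height, so nothing remains; the r=2 cylinder at (15.5, 15) gives a regular 8-gon of circumradius 2 (constant along its height) (area = (8/2)·2.000²·sin(360°/8) = 11.31 mm²); Taking the union: only the r=2 cylinder at (15.5, 15) is present, so the union is just that shape — area = 11.31 mm². Checking containment: the cross-section at z = 14.88 is a subset of the cross-section at z = 6.96.

entirely on top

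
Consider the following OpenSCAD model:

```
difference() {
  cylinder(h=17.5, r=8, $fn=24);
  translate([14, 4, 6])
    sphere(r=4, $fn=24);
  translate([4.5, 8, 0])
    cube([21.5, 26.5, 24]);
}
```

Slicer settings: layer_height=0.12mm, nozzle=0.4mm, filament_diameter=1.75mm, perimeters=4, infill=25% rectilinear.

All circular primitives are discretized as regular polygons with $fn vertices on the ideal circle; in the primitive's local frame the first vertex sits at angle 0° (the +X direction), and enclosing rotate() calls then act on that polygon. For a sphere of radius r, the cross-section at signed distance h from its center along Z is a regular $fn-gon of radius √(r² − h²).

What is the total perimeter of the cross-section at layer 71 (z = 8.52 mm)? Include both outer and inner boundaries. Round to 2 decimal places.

At z = 8.52 mm: the r=8 cylinder gives a regular 24-gon of circumradius 8 (constant along its height) (perimeter = 2·24·8.000·sin(180°/24) = 50.12 mm); the r=4 sphere at (14, 4) slices to a regular 24-gon of circumradius 3.106 (√(r²−h²) with h=2.52 from center) (perimeter = 2·24·3.106·sin(180°/24) = 19.46 mm); the cube at (4.5, 8) is present — its section is the full 21.5×26.5 rectangle (perimeter 96.00 mm); Taking the first minus the rest: starting from the r=8 cylinder, the r=4 sphere at (14, 4) misses the remaining region (no effect); the 21.5×26.5 cube at (4.5, 8) misses the remaining region (no effect) — boundary = 50.12 mm. Overall, the cross-section is a single solid region. Total boundary length (outer) = 50.12 mm.

50.12 mm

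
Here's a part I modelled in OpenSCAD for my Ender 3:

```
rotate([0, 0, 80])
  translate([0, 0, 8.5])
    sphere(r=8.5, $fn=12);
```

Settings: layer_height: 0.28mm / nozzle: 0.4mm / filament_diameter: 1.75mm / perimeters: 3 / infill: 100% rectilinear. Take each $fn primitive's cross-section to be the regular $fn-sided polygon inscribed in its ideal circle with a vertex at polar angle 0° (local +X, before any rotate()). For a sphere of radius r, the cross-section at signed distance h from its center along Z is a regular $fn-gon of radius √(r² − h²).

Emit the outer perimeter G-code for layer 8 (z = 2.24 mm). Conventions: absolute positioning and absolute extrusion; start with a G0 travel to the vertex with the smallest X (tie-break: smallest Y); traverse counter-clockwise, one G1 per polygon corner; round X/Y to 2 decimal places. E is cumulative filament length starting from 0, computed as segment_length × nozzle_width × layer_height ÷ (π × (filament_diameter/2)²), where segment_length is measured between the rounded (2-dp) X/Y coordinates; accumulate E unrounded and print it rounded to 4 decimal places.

G0 X-5.66 Y1.00 Z2.24
G1 X-5.40 Y-1.97 E0.1388
G1 X-3.70 Y-4.40 E0.2769
G1 X-1.00 Y-5.66 E0.4157
G1 X1.97 Y-5.40 E0.5545
G1 X4.40 Y-3.70 E0.6926
G1 X5.66 Y-1.00 E0.8313
G1 X5.40 Y1.97 E0.9701
G1 X3.70 Y4.40 E1.1082
G1 X1.00 Y5.66 E1.2470
G1 X-1.97 Y5.40 E1.3858
G1 X-4.40 Y3.70 E1.5239
G1 X-5.66 Y1.00 E1.6626

At z = 2.24 mm: the r=8.5 sphere slices to a regular 12-gon of circumradius 5.750 (√(r²−h²) with h=6.26 from center); (whole slice rotated 80° about Z — lengths, areas and connectivity unchanged). The outline is a single polygon with 12 vertices. Extrusion per mm of travel: 0.4 × 0.28 / (π × 0.875²) = 0.046564. Accumulating E over each segment gives final E = 1.6626.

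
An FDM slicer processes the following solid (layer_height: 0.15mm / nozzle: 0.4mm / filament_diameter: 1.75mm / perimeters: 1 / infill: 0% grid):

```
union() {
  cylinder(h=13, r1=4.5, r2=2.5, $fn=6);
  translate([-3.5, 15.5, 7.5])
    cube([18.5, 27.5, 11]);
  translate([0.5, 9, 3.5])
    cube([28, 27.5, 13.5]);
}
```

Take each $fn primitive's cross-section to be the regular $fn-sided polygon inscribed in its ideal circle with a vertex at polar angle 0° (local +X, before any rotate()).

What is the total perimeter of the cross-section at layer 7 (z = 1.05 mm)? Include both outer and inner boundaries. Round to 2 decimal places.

At z = 1.05 mm: the cone contributes a regular 6-gon of circumradius 4.338 (interpolated between r1=4.5 and r2=2.5 at t=0.081) (perimeter = 2·6·4.338·sin(180°/6) = 26.03 mm); the cube at (-3.5, 15.5) is absent (z outside [7.5, 18.5]); the cube at (0.5, 9) does not reach this height (z outside [3.5, 17]); Merging all regions: only the cone is present, so the union is just that shape — boundary = 26.03 mm. Overall, the cross-section is a single solid region. Total boundary length (outer) = 26.03 mm.

26.03 mm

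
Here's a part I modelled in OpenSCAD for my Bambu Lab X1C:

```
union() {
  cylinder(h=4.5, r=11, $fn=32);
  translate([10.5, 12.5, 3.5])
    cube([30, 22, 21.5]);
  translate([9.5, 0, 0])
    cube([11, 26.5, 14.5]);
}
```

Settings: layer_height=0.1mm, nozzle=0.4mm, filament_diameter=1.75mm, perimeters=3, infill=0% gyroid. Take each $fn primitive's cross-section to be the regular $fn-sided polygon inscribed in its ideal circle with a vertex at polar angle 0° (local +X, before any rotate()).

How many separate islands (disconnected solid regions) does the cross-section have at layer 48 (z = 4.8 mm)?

1

At z = 4.8 mm: the cylinder is not intersected at this z (z outside [0, 4.5]); the 30×22 cube at (10.5, 12.5) contributes its full rectangle; the cube at (9.5, 0) (footprint 11×26.5) is included at this height; Merging all regions: the regions partially overlap (shared area 140.00 mm²), so overlapping operands fuse into one piece — 1 connected region. Overall, the cross-section is a single solid region. Island count = 1.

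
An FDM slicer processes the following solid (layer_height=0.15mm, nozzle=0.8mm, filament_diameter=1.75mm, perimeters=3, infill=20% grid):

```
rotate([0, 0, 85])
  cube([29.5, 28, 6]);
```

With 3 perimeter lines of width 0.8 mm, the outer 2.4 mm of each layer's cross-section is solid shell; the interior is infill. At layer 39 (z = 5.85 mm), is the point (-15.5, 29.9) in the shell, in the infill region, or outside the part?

At z = 5.85 mm: the cube (footprint 29.5×28) is included at this height; (whole slice rotated 85° about Z — lengths, areas and connectivity unchanged). Overall, the cross-section is a single solid region. Undo the 85° rotation: the query point maps to (28.435, 18.047) in the un-rotated model frame. The nearest boundary edge runs (29.50, 0.00)→(29.50, 28.00); distance from the point to it = 1.06 mm. The point is inside the cross-section, 1.06 mm from the nearest boundary — within the 2.4 mm shell band (3 × 0.8).

shell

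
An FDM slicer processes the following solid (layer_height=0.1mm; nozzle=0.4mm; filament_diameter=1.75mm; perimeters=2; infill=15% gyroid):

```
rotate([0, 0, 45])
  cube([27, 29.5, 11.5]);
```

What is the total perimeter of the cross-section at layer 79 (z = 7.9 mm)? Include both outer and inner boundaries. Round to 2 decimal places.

113.00 mm

At z = 7.9 mm: the cube (footprint 27×29.5) is included at this height (perimeter 113.00 mm); (whole slice rotated 45° about Z — lengths, areas and connectivity unchanged). Overall, the cross-section is a single solid region. Total boundary length (outer) = 113.00 mm.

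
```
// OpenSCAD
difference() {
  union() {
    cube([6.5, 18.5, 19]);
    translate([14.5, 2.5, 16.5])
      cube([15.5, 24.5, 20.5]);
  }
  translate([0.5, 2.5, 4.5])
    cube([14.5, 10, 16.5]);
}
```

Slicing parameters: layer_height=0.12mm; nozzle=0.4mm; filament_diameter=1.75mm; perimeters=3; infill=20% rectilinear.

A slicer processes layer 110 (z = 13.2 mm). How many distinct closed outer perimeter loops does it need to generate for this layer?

1

At z = 13.2 mm: the cube is present — its section is the full 6.5×18.5 rectangle; the cube at (14.5, 2.5) is not intersected at this z (z outside [16.5, 37]); Combining (union): only the 6.5×18.5 cube is present, so the union is just that shape — 1 connected region; the cube at (0.5, 2.5) is present — its section is the full 14.5×10 rectangle; After the difference (first − rest): starting from that combined region, the 14.5×10 cube at (0.5, 2.5) partially overlaps it — only the 60.00 mm² overlap (of its 145.00 mm²) is removed, clipping the outline — 1 connected region. The result has 1 disconnected region.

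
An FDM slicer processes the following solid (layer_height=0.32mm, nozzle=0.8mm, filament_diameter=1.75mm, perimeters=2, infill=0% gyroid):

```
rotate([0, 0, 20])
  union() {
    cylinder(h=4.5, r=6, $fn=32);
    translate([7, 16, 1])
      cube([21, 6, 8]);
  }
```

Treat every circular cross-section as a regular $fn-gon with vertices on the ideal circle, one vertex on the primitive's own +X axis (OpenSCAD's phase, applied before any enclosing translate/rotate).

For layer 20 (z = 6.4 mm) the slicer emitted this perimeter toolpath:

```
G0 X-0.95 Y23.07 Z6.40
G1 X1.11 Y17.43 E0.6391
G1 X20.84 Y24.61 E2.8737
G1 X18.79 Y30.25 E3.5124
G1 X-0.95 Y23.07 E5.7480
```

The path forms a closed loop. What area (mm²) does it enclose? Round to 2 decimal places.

126.06 mm²

Apply the shoelace formula to the sequence of (X, Y) vertices; enclosed area = 126.06 mm².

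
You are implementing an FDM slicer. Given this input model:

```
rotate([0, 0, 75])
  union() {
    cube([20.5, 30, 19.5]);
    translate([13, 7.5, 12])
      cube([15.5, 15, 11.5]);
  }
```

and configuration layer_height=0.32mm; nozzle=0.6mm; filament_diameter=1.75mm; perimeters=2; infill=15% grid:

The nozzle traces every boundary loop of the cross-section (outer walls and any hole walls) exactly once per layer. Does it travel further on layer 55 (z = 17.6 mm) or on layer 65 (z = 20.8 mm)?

Layer 55 (z = 17.6): the cube (footprint 20.5×30) is included at this height (perimeter 101.00 mm); the cube at (13, 7.5) (footprint 15.5×15) is included at this height (perimeter 61.00 mm); Taking the union: the regions partially overlap (shared area 112.50 mm²), so the edge portions inside another operand are dropped and the merged outline is re-measured after clipping — boundary = 117.00 mm; (whole slice rotated 75° about Z — lengths, areas and connectivity unchanged). So its perimeter = 117.00 mm. Layer 65 (z = 20.8): the cube is absent (z outside [0, 19.5]); the 15.5×15 cube at (13, 7.5) contributes its full rectangle (perimeter 61.00 mm); Combining (union): only the 15.5×15 cube at (13, 7.5) is present, so the union is just that shape — boundary = 61.00 mm; (whole slice rotated 75° about Z — lengths, areas and connectivity unchanged). So its perimeter = 61.00 mm. Layer 55 is larger (117.00 vs 61.00 mm).

layer 55 (z = 17.6 mm)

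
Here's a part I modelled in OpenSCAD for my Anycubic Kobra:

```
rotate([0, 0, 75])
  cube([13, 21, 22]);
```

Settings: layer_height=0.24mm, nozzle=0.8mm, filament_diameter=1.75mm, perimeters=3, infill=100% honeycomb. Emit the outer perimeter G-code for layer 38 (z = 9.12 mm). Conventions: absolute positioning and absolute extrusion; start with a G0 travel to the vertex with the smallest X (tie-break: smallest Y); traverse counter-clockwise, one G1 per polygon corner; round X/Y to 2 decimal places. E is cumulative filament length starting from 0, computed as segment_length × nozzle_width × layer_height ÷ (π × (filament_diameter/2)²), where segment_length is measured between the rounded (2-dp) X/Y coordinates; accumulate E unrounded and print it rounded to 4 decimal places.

G0 X-20.28 Y5.44 Z9.12
G1 X0.00 Y0.00 E1.6761
G1 X3.36 Y12.56 E2.7139
G1 X-16.92 Y17.99 E4.3898
G1 X-20.28 Y5.44 E5.4269

At z = 9.12 mm: the cube is present — its section is the full 13×21 rectangle; (rotated 75° about Z; rotation is an isometry so areas/perimeters/island counts are preserved). The outline is a single polygon with 4 vertices. Extrusion per mm of travel: 0.8 × 0.24 / (π × 0.875²) = 0.079824. Accumulating E over each segment gives final E = 5.4269.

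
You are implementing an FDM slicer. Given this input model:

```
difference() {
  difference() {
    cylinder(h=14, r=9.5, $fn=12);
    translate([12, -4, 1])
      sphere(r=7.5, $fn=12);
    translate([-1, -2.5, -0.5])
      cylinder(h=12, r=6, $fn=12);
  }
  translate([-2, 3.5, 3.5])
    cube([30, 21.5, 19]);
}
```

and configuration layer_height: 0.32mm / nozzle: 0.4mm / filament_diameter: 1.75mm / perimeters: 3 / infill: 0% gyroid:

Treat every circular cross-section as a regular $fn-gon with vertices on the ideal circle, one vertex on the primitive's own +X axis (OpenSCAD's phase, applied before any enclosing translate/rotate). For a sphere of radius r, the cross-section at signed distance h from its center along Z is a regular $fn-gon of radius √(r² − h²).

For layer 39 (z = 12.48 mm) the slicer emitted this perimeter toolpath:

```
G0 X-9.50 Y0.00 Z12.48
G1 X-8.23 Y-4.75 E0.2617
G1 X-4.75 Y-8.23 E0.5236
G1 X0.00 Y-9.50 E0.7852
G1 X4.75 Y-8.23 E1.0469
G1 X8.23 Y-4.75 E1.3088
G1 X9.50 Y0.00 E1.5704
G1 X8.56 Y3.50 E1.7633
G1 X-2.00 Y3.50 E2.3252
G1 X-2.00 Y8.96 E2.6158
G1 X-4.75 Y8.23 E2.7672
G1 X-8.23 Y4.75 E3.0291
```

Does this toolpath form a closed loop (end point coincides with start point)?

Start point (G0): (-9.50, 0.00). End point (last G1): the path does not return to the start — open.

no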